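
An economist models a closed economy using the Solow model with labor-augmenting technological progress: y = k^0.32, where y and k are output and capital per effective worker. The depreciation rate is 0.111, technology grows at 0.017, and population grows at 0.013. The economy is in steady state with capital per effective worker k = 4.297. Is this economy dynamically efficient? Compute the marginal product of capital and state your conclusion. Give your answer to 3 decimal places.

Capital per effective worker breaks even when investment replaces (n + g + δ)·k; here n + g + δ = 0.141.
MPK = 0.32·k^(0.32−1) = 0.32·4.297^(-0.68) ≈ 0.1187.
MPK < 0.141, so the economy is dynamically inefficient (over-saving).

dynamically inefficient; MPK ≈ 0.119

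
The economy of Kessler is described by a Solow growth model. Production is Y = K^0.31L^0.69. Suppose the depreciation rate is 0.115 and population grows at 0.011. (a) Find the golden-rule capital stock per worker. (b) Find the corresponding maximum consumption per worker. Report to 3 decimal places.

The effective depreciation rate is n + δ = 0.011 + 0.115 = 0.126.
Golden rule sets MPK = n+δ: 0.31·k^(0.31−1) = 0.126, so k_gold = (0.31/0.126)^(1/0.69) ≈ 3.6868.
y_gold = 3.6868^0.31 ≈ 1.4985; c_gold = y_gold − 0.126·k_gold ≈ 1.0340.

(a) k_gold ≈ 3.687; (b) c_gold ≈ 1.034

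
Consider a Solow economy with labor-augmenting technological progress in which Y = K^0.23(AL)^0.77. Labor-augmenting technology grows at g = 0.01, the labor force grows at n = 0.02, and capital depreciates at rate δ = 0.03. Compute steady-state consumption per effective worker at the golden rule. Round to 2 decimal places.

Capital per effective worker breaks even when investment replaces (n + g + δ)·k; here n + g + δ = 0.06.
At the golden rule the marginal product of capital equals n+g+δ: 0.23·k^(0.23−1) = 0.06. Solving, k_gold = (0.23/0.06)^(1/0.77) ≈ 5.7265.
y_gold = 5.7265^0.23 ≈ 1.4939.
c_gold = y_gold − (n+g+δ)·k_gold = 1.4939 − 0.06·5.7265 ≈ 1.1503.

c_gold ≈ 1.15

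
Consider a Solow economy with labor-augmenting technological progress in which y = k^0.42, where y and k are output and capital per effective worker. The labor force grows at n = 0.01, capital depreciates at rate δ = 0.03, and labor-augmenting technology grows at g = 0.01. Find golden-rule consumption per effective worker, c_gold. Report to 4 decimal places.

c_gold ≈ 2.7085

Break-even investment rate: n + g + δ = 0.01 + 0.01 + 0.03 = 0.05.
At the golden rule the marginal product of capital equals n+g+δ: 0.42·k^(0.42−1) = 0.05. Solving, k_gold = (0.42/0.05)^(1/0.58) ≈ 39.2270.
y_gold = 39.2270^0.42 ≈ 4.6699.
c_gold = y_gold − (n+g+δ)·k_gold = 4.6699 − 0.05·39.2270 ≈ 2.7085.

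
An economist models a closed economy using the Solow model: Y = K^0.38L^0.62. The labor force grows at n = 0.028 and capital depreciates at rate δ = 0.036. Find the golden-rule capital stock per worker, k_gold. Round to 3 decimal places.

k_gold ≈ 17.691

The effective depreciation rate is n + δ = 0.028 + 0.036 = 0.064.
Setting f'(k) = n+δ gives 0.38·k^(0.38−1) = 0.064, hence k_gold = (0.38/0.064)^(1/0.62) ≈ 17.6908.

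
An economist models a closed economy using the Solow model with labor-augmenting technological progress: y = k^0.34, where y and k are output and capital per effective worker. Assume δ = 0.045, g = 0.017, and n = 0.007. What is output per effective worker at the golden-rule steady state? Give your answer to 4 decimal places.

y_gold ≈ 2.2741

n + g + δ = 0.007 + 0.017 + 0.045 = 0.069.
At the golden rule the marginal product of capital equals n+g+δ: 0.34·k^(0.34−1) = 0.069. Solving, k_gold = (0.34/0.069)^(1/0.66) ≈ 11.2057.
Output: y_gold = k_gold^0.34 = 11.2057^0.34 ≈ 2.2741.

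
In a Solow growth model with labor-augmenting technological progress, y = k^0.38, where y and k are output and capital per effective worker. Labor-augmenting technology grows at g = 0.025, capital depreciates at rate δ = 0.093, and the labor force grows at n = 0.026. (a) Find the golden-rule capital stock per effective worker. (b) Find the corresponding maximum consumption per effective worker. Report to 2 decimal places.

(a) k_gold ≈ 4.78; (b) c_gold ≈ 1.12

Capital per effective worker breaks even when investment replaces (n + g + δ)·k; here n + g + δ = 0.144.
Setting f'(k) = n+g+δ gives 0.38·k^(0.38−1) = 0.144, hence k_gold = (0.38/0.144)^(1/0.62) ≈ 4.7831.
y_gold = 4.7831^0.38 ≈ 1.8126; c_gold = y_gold − 0.144·k_gold ≈ 1.1238.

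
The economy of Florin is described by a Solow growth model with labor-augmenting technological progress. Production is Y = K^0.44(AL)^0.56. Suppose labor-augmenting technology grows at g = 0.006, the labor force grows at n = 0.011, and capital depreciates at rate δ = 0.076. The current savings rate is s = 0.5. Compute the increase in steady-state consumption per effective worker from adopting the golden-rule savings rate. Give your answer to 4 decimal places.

Δc ≈ 0.0243

Capital per effective worker breaks even when investment replaces (n + g + δ)·k; here n + g + δ = 0.093.
Current steady state (s = 0.5): k* = (0.5/0.093)^(1/0.56) ≈ 20.1577, y* = 20.1577^0.44 ≈ 3.7493, c* = (1−0.5)·3.7493 ≈ 1.8747.
Setting f'(k) = n+g+δ gives 0.44·k^(0.44−1) = 0.093, hence k_gold = (0.44/0.093)^(1/0.56) ≈ 16.0436.
y_gold = 16.0436^0.44 ≈ 3.3910, c_gold = y_gold − 0.093·k_gold ≈ 1.8990.
Gain: Δc = 1.8990 − 1.8747 ≈ 0.0243.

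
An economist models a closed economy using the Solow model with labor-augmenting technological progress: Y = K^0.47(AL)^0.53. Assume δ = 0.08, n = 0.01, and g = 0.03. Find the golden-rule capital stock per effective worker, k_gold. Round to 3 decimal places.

k_gold ≈ 13.143

Break-even investment rate: n + g + δ = 0.01 + 0.03 + 0.08 = 0.12.
Golden rule sets MPK = n+g+δ: 0.47·k^(0.47−1) = 0.12, so k_gold = (0.47/0.12)^(1/0.53) ≈ 13.1435.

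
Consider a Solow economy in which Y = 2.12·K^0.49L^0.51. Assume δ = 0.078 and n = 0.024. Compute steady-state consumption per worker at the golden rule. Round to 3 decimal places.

c_gold ≈ 10.053

The effective depreciation rate is n + δ = 0.024 + 0.078 = 0.102.
At the golden rule the marginal product of capital equals n+δ: 0.49·2.12·k^(0.49−1) = 0.102. Solving, k_gold = (0.49·2.12/0.102)^(1/0.51) ≈ 94.6971.
y_gold = 2.12·94.6971^0.49 ≈ 19.7125.
c_gold = y_gold − (n+δ)·k_gold = 19.7125 − 0.102·94.6971 ≈ 10.0534.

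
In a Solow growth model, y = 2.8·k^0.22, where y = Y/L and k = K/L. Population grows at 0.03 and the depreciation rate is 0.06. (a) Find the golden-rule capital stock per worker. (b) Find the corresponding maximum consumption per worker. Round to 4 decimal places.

(a) k_gold ≈ 11.7746; (b) c_gold ≈ 3.7572

The effective depreciation rate is n + δ = 0.03 + 0.06 = 0.09.
At the golden rule the marginal product of capital equals n+δ: 0.22·2.8·k^(0.22−1) = 0.09. Solving, k_gold = (0.22·2.8/0.09)^(1/0.78) ≈ 11.7746.
y_gold = 2.8·11.7746^0.22 ≈ 4.8169; c_gold = y_gold − 0.09·k_gold ≈ 3.7572.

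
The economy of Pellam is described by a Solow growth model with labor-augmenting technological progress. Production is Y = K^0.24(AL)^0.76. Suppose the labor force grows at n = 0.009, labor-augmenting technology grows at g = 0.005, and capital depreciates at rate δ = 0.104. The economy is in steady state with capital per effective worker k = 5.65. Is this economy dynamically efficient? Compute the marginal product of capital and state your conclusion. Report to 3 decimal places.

The effective depreciation rate is n + g + δ = 0.009 + 0.005 + 0.104 = 0.118.
MPK = 0.24·k^(0.24−1) = 0.24·5.65^(-0.76) ≈ 0.0644.
MPK < 0.118, so the economy is dynamically inefficient (over-saving).

dynamically inefficient; MPK ≈ 0.064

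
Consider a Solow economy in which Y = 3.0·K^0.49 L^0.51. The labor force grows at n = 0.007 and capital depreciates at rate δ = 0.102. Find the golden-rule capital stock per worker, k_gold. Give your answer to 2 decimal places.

k_gold ≈ 164.24

Break-even investment rate: n + δ = 0.007 + 0.102 = 0.109.
Maximizing c = f(k) − (n+δ)·k gives f'(k) = n+δ, i.e. 0.49·3.0·k^(0.49−1) = 0.109, so k_gold = (0.49·3.0/0.109)^(1/0.51) ≈ 164.2375.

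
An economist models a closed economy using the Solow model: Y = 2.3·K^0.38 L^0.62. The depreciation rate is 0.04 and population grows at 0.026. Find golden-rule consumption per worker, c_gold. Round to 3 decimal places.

c_gold ≈ 6.947

The effective depreciation rate is n + δ = 0.026 + 0.04 = 0.066.
Golden rule sets MPK = n+δ: 0.38·2.3·k^(0.38−1) = 0.066, so k_gold = (0.38·2.3/0.066)^(1/0.62) ≈ 64.5097.
y_gold = 2.3·64.5097^0.38 ≈ 11.2043.
c_gold = y_gold − (n+δ)·k_gold = 11.2043 − 0.066·64.5097 ≈ 6.9467.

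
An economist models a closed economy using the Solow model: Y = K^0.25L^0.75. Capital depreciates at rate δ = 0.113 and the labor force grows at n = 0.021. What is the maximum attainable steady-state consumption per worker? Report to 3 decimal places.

c_gold ≈ 0.923

The effective depreciation rate is n + δ = 0.021 + 0.113 = 0.134.
Setting f'(k) = n+δ gives 0.25·k^(0.25−1) = 0.134, hence k_gold = (0.25/0.134)^(1/0.75) ≈ 2.2967.
y_gold = 2.2967^0.25 ≈ 1.2311.
c_gold = y_gold − (n+δ)·k_gold = 1.2311 − 0.134·2.2967 ≈ 0.9233.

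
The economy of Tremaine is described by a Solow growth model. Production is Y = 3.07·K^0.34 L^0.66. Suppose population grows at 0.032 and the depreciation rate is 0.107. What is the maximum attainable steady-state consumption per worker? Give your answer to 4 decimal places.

c_gold ≈ 5.7247

n + δ = 0.032 + 0.107 = 0.139.
Setting f'(k) = n+δ gives 0.34·3.07·k^(0.34−1) = 0.139, hence k_gold = (0.34·3.07/0.139)^(1/0.66) ≈ 21.2163.
y_gold = 3.07·21.2163^0.34 ≈ 8.6737.
c_gold = y_gold − (n+δ)·k_gold = 8.6737 − 0.139·21.2163 ≈ 5.7247.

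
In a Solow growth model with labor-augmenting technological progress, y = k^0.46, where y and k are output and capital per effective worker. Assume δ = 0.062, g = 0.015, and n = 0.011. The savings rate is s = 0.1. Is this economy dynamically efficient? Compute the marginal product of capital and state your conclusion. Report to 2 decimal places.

Break-even investment rate: n + g + δ = 0.011 + 0.015 + 0.062 = 0.088.
Steady-state k*: s·k^0.46 = 0.088·k gives k* = (0.1/0.088)^(1/0.54) ≈ 1.2671.
MPK = 0.46·1.2671^(-0.54) ≈ 0.4048.
MPK > n+g+δ = 0.088, so the economy is dynamically efficient (under-saving).

dynamically efficient; MPK ≈ 0.40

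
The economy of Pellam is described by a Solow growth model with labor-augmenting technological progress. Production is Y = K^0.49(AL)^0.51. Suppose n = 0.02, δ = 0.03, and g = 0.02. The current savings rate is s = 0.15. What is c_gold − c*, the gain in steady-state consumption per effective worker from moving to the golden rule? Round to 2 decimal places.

Δc ≈ 1.54

n + g + δ = 0.02 + 0.02 + 0.03 = 0.07.
Current steady state (s = 0.15): k* = (0.15/0.07)^(1/0.51) ≈ 4.4566, y* = 4.4566^0.49 ≈ 2.0798, c* = (1−0.15)·2.0798 ≈ 1.7678.
Golden rule sets MPK = n+g+δ: 0.49·k^(0.49−1) = 0.07, so k_gold = (0.49/0.07)^(1/0.51) ≈ 45.3999.
y_gold = 45.3999^0.49 ≈ 6.4857, c_gold = y_gold − 0.07·k_gold ≈ 3.3077.
Gain: Δc = 3.3077 − 1.7678 ≈ 1.5399.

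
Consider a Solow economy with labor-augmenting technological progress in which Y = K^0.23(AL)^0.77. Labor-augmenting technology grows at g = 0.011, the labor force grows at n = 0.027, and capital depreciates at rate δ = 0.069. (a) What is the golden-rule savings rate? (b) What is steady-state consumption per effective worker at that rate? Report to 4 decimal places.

Break-even investment rate: n + g + δ = 0.027 + 0.011 + 0.069 = 0.107.
For Cobb-Douglas, s_gold equals capital's share: s_gold = 0.23.
Maximizing c = f(k) − (n+g+δ)·k gives f'(k) = n+g+δ, i.e. 0.23·k^(0.23−1) = 0.107, so k_gold = (0.23/0.107)^(1/0.77) ≈ 2.7016.
y_gold = 2.7016^0.23 ≈ 1.2568; c_gold = (1−0.23)·y_gold ≈ 0.9677.

(a) s_gold = 0.2300; (b) c_gold ≈ 0.9677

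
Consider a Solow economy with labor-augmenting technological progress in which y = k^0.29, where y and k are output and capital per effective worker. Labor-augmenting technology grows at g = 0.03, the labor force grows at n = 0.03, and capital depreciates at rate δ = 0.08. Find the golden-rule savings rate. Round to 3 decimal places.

Capital per effective worker breaks even when investment replaces (n + g + δ)·k; here n + g + δ = 0.14.
At the golden rule MPK = n+g+δ, and in any Cobb-Douglas steady state s = (n+g+δ)·k/y = MPK·k/y = capital's share 0.29.

s_gold = 0.290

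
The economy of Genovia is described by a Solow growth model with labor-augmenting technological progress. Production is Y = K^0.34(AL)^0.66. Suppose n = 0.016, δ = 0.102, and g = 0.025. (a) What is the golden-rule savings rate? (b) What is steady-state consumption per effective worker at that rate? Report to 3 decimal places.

(a) s_gold = 0.340; (b) c_gold ≈ 1.031

Capital per effective worker breaks even when investment replaces (n + g + δ)·k; here n + g + δ = 0.143.
For Cobb-Douglas, s_gold equals capital's share: s_gold = 0.34.
Golden rule sets MPK = n+g+δ: 0.34·k^(0.34−1) = 0.143, so k_gold = (0.34/0.143)^(1/0.66) ≈ 3.7146.
y_gold = 3.7146^0.34 ≈ 1.5623; c_gold = (1−0.34)·y_gold ≈ 1.0311.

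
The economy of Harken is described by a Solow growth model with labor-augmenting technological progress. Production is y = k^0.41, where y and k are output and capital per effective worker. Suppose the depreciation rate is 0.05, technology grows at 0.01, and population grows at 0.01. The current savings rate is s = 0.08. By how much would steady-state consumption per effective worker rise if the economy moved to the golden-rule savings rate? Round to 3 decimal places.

Break-even investment rate: n + g + δ = 0.01 + 0.01 + 0.05 = 0.07.
Current steady state (s = 0.08): k* = (0.08/0.07)^(1/0.59) ≈ 1.2540, y* = 1.2540^0.41 ≈ 1.0972, c* = (1−0.08)·1.0972 ≈ 1.0095.
Maximizing c = f(k) − (n+g+δ)·k gives f'(k) = n+g+δ, i.e. 0.41·k^(0.41−1) = 0.07, so k_gold = (0.41/0.07)^(1/0.59) ≈ 20.0061.
y_gold = 20.0061^0.41 ≈ 3.4157, c_gold = y_gold − 0.07·k_gold ≈ 2.0152.
Gain: Δc = 2.0152 − 1.0095 ≈ 1.0058.

Δc ≈ 1.006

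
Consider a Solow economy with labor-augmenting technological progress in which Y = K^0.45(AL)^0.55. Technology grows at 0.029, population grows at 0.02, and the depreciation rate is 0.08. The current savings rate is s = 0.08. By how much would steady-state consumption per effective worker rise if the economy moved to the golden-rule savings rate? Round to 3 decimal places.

Capital per effective worker breaks even when investment replaces (n + g + δ)·k; here n + g + δ = 0.129.
Current steady state (s = 0.08): k* = (0.08/0.129)^(1/0.55) ≈ 0.4195, y* = 0.4195^0.45 ≈ 0.6764, c* = (1−0.08)·0.6764 ≈ 0.6223.
Maximizing c = f(k) − (n+g+δ)·k gives f'(k) = n+g+δ, i.e. 0.45·k^(0.45−1) = 0.129, so k_gold = (0.45/0.129)^(1/0.55) ≈ 9.6959.
y_gold = 9.6959^0.45 ≈ 2.7795, c_gold = y_gold − 0.129·k_gold ≈ 1.5287.
Gain: Δc = 1.5287 − 0.6223 ≈ 0.9064.

Δc ≈ 0.906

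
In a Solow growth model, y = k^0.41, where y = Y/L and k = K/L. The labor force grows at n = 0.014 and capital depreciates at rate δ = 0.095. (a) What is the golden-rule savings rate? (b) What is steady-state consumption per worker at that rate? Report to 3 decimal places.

(a) s_gold = 0.410; (b) c_gold ≈ 1.481

Break-even investment rate: n + δ = 0.014 + 0.095 = 0.109.
For Cobb-Douglas, s_gold equals capital's share: s_gold = 0.41.
At the golden rule the marginal product of capital equals n+δ: 0.41·k^(0.41−1) = 0.109. Solving, k_gold = (0.41/0.109)^(1/0.59) ≈ 9.4446.
y_gold = 9.4446^0.41 ≈ 2.5109; c_gold = (1−0.41)·y_gold ≈ 1.4814.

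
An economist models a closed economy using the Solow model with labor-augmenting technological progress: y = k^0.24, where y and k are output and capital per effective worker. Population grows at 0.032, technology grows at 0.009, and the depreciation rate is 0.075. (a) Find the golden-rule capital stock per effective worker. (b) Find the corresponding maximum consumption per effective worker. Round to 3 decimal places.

n + g + δ = 0.032 + 0.009 + 0.075 = 0.116.
Maximizing c = f(k) − (n+g+δ)·k gives f'(k) = n+g+δ, i.e. 0.24·k^(0.24−1) = 0.116, so k_gold = (0.24/0.116)^(1/0.76) ≈ 2.6029.
y_gold = 2.6029^0.24 ≈ 1.2581; c_gold = y_gold − 0.116·k_gold ≈ 0.9561.

(a) k_gold ≈ 2.603; (b) c_gold ≈ 0.956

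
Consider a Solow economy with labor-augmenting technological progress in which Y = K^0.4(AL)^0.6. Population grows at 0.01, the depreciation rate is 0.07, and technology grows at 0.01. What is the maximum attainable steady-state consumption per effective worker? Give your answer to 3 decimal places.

Capital per effective worker breaks even when investment replaces (n + g + δ)·k; here n + g + δ = 0.09.
Setting f'(k) = n+g+δ gives 0.4·k^(0.4−1) = 0.09, hence k_gold = (0.4/0.09)^(1/0.6) ≈ 12.0142.
y_gold = 12.0142^0.4 ≈ 2.7032.
c_gold = y_gold − (n+g+δ)·k_gold = 2.7032 − 0.09·12.0142 ≈ 1.6219.

c_gold ≈ 1.622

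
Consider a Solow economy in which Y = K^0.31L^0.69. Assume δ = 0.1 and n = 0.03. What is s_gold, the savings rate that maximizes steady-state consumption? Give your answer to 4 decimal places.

The effective depreciation rate is n + δ = 0.03 + 0.1 = 0.13.
At the golden rule MPK = n+δ, and in any Cobb-Douglas steady state s = (n+δ)·k/y = MPK·k/y = capital's share 0.31.

s_gold = 0.3100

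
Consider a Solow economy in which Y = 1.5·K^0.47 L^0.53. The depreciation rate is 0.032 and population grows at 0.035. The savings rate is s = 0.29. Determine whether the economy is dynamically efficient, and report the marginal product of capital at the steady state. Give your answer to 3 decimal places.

Break-even investment rate: n + δ = 0.035 + 0.032 = 0.067.
Steady-state k*: s·A·k^0.47 = 0.067·k gives k* = (0.29·1.5/0.067)^(1/0.53) ≈ 34.1081.
MPK = 0.47·1.5·34.1081^(-0.53) ≈ 0.1086.
MPK > n+δ = 0.067, so the economy is dynamically efficient (under-saving).

dynamically efficient; MPK ≈ 0.109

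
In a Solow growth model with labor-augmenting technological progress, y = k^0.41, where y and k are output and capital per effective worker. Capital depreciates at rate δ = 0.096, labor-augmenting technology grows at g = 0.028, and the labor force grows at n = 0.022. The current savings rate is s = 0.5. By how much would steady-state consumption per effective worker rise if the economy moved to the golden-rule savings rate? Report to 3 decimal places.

The effective depreciation rate is n + g + δ = 0.022 + 0.028 + 0.096 = 0.146.
Current steady state (s = 0.5): k* = (0.5/0.146)^(1/0.59) ≈ 8.0562, y* = 8.0562^0.41 ≈ 2.3524, c* = (1−0.5)·2.3524 ≈ 1.1762.
At the golden rule the marginal product of capital equals n+g+δ: 0.41·k^(0.41−1) = 0.146. Solving, k_gold = (0.41/0.146)^(1/0.59) ≈ 5.7551.
y_gold = 5.7551^0.41 ≈ 2.0494, c_gold = y_gold − 0.146·k_gold ≈ 1.2091.
Gain: Δc = 1.2091 − 1.1762 ≈ 0.0329.

Δc ≈ 0.033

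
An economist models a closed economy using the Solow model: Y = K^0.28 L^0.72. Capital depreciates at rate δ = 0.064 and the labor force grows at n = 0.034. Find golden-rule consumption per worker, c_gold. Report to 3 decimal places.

c_gold ≈ 1.083

Capital per worker breaks even when investment replaces (n + δ)·k; here n + δ = 0.098.
Setting f'(k) = n+δ gives 0.28·k^(0.28−1) = 0.098, hence k_gold = (0.28/0.098)^(1/0.72) ≈ 4.2977.
y_gold = 4.2977^0.28 ≈ 1.5042.
c_gold = y_gold − (n+δ)·k_gold = 1.5042 − 0.098·4.2977 ≈ 1.0830.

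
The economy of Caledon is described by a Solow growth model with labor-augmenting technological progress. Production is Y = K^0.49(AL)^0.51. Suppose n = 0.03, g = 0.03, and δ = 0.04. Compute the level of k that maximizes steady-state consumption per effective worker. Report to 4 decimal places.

Capital per effective worker breaks even when investment replaces (n + g + δ)·k; here n + g + δ = 0.1.
At the golden rule the marginal product of capital equals n+g+δ: 0.49·k^(0.49−1) = 0.1. Solving, k_gold = (0.49/0.1)^(1/0.51) ≈ 22.5593.

k_gold ≈ 22.5593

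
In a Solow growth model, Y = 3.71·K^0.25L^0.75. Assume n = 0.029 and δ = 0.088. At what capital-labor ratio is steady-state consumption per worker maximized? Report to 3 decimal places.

Capital per worker breaks even when investment replaces (n + δ)·k; here n + δ = 0.117.
Golden rule sets MPK = n+δ: 0.25·3.71·k^(0.25−1) = 0.117, so k_gold = (0.25·3.71/0.117)^(1/0.75) ≈ 15.8066.

k_gold ≈ 15.807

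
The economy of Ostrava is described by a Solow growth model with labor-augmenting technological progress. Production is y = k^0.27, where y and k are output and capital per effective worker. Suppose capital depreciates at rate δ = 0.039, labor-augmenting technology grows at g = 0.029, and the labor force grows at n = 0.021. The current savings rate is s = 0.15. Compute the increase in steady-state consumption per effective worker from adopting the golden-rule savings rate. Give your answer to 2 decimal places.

Capital per effective worker breaks even when investment replaces (n + g + δ)·k; here n + g + δ = 0.089.
Current steady state (s = 0.15): k* = (0.15/0.089)^(1/0.73) ≈ 2.0443, y* = 2.0443^0.27 ≈ 1.2130, c* = (1−0.15)·1.2130 ≈ 1.0310.
Golden rule sets MPK = n+g+δ: 0.27·k^(0.27−1) = 0.089, so k_gold = (0.27/0.089)^(1/0.73) ≈ 4.5734.
y_gold = 4.5734^0.27 ≈ 1.5075, c_gold = y_gold − 0.089·k_gold ≈ 1.1005.
Gain: Δc = 1.1005 − 1.0310 ≈ 0.0695.

Δc ≈ 0.07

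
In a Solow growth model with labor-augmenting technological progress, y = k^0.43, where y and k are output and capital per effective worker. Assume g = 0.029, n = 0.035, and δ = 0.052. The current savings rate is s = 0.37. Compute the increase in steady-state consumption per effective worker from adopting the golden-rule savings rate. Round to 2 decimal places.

Δc ≈ 0.02

The effective depreciation rate is n + g + δ = 0.035 + 0.029 + 0.052 = 0.116.
Current steady state (s = 0.37): k* = (0.37/0.116)^(1/0.57) ≈ 7.6518, y* = 7.6518^0.43 ≈ 2.3989, c* = (1−0.37)·2.3989 ≈ 1.5113.
Golden rule sets MPK = n+g+δ: 0.43·k^(0.43−1) = 0.116, so k_gold = (0.43/0.116)^(1/0.57) ≈ 9.9601.
y_gold = 9.9601^0.43 ≈ 2.6869, c_gold = y_gold − 0.116·k_gold ≈ 1.5315.
Gain: Δc = 1.5315 − 1.5113 ≈ 0.0202.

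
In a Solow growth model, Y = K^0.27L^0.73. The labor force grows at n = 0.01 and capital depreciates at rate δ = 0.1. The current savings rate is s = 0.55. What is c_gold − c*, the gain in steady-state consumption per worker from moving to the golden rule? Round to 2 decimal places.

Δc ≈ 0.20

Capital per worker breaks even when investment replaces (n + δ)·k; here n + δ = 0.11.
Current steady state (s = 0.55): k* = (0.55/0.11)^(1/0.73) ≈ 9.0676, y* = 9.0676^0.27 ≈ 1.8135, c* = (1−0.55)·1.8135 ≈ 0.8161.
At the golden rule the marginal product of capital equals n+δ: 0.27·k^(0.27−1) = 0.11. Solving, k_gold = (0.27/0.11)^(1/0.73) ≈ 3.4214.
y_gold = 3.4214^0.27 ≈ 1.3939, c_gold = y_gold − 0.11·k_gold ≈ 1.0176.
Gain: Δc = 1.0176 − 0.8161 ≈ 0.2015.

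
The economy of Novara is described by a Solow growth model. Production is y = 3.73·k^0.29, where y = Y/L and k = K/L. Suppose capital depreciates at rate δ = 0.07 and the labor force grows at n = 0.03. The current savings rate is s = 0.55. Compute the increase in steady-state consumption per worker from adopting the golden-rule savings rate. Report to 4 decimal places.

n + δ = 0.03 + 0.07 = 0.1.
Current steady state (s = 0.55): k* = (0.55·3.73/0.1)^(1/0.71) ≈ 70.4674, y* = 3.73·70.4674^0.29 ≈ 12.8122, c* = (1−0.55)·12.8122 ≈ 5.7655.
At the golden rule the marginal product of capital equals n+δ: 0.29·3.73·k^(0.29−1) = 0.1. Solving, k_gold = (0.29·3.73/0.1)^(1/0.71) ≈ 28.6081.
y_gold = 3.73·28.6081^0.29 ≈ 9.8649, c_gold = y_gold − 0.1·k_gold ≈ 7.0040.
Gain: Δc = 7.0040 − 5.7655 ≈ 1.2385.

Δc ≈ 1.2385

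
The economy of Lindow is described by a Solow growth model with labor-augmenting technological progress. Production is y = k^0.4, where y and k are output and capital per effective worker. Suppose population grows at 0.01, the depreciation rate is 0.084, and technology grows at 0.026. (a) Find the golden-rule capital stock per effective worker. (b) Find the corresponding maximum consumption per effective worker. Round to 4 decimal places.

(a) k_gold ≈ 7.4381; (b) c_gold ≈ 1.3389

n + g + δ = 0.01 + 0.026 + 0.084 = 0.12.
At the golden rule the marginal product of capital equals n+g+δ: 0.4·k^(0.4−1) = 0.12. Solving, k_gold = (0.4/0.12)^(1/0.6) ≈ 7.4381.
y_gold = 7.4381^0.4 ≈ 2.2314; c_gold = y_gold − 0.12·k_gold ≈ 1.3389.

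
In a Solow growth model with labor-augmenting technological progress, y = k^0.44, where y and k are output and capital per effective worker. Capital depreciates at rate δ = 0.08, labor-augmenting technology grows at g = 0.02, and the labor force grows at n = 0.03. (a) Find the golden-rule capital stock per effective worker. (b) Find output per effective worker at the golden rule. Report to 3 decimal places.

Capital per effective worker breaks even when investment replaces (n + g + δ)·k; here n + g + δ = 0.13.
At the golden rule the marginal product of capital equals n+g+δ: 0.44·k^(0.44−1) = 0.13. Solving, k_gold = (0.44/0.13)^(1/0.56) ≈ 8.8217.
y_gold = 8.8217^0.44 ≈ 2.6064.

(a) k_gold ≈ 8.822; (b) y_gold ≈ 2.606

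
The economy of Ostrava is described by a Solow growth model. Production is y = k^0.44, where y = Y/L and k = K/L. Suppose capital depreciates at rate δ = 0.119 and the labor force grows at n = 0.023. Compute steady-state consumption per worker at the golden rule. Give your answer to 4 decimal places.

c_gold ≈ 1.3618

The effective depreciation rate is n + δ = 0.023 + 0.119 = 0.142.
At the golden rule the marginal product of capital equals n+δ: 0.44·k^(0.44−1) = 0.142. Solving, k_gold = (0.44/0.142)^(1/0.56) ≈ 7.5349.
y_gold = 7.5349^0.44 ≈ 2.4317.
c_gold = y_gold − (n+δ)·k_gold = 2.4317 − 0.142·7.5349 ≈ 1.3618.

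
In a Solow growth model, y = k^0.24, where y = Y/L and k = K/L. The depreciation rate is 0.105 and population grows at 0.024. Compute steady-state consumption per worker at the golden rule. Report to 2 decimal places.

Break-even investment rate: n + δ = 0.024 + 0.105 = 0.129.
At the golden rule the marginal product of capital equals n+δ: 0.24·k^(0.24−1) = 0.129. Solving, k_gold = (0.24/0.129)^(1/0.76) ≈ 2.2634.
y_gold = 2.2634^0.24 ≈ 1.2166.
c_gold = y_gold − (n+δ)·k_gold = 1.2166 − 0.129·2.2634 ≈ 0.9246.

c_gold ≈ 0.92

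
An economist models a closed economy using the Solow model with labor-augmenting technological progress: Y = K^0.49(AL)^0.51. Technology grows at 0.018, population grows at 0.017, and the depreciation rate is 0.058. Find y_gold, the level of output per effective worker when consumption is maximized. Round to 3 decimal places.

y_gold ≈ 4.936

Break-even investment rate: n + g + δ = 0.017 + 0.018 + 0.058 = 0.093.
Golden rule sets MPK = n+g+δ: 0.49·k^(0.49−1) = 0.093, so k_gold = (0.49/0.093)^(1/0.51) ≈ 26.0090.
Output: y_gold = k_gold^0.49 = 26.0090^0.49 ≈ 4.9364.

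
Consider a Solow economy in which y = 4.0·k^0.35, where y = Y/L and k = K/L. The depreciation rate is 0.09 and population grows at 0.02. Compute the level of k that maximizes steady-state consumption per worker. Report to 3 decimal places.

The effective depreciation rate is n + δ = 0.02 + 0.09 = 0.11.
Golden rule sets MPK = n+δ: 0.35·4.0·k^(0.35−1) = 0.11, so k_gold = (0.35·4.0/0.11)^(1/0.65) ≈ 50.0718.

k_gold ≈ 50.072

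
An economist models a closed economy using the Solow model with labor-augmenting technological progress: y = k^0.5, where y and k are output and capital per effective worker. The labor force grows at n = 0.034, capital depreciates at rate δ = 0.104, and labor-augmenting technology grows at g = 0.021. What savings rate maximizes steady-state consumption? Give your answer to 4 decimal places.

Break-even investment rate: n + g + δ = 0.034 + 0.021 + 0.104 = 0.159.
At the golden rule MPK = n+g+δ, and in any Cobb-Douglas steady state s = (n+g+δ)·k/y = MPK·k/y = capital's share 0.5.

s_gold = 0.5000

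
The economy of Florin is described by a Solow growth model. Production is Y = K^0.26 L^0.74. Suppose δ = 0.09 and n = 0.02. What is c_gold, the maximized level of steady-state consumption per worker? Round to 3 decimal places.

c_gold ≈ 1.001

Capital per worker breaks even when investment replaces (n + δ)·k; here n + δ = 0.11.
Setting f'(k) = n+δ gives 0.26·k^(0.26−1) = 0.11, hence k_gold = (0.26/0.11)^(1/0.74) ≈ 3.1977.
y_gold = 3.1977^0.26 ≈ 1.3529.
c_gold = y_gold − (n+δ)·k_gold = 1.3529 − 0.11·3.1977 ≈ 1.0011.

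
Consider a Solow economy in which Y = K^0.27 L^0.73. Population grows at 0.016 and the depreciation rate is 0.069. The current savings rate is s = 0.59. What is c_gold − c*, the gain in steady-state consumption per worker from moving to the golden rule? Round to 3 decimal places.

Δc ≈ 0.280

The effective depreciation rate is n + δ = 0.016 + 0.069 = 0.085.
Current steady state (s = 0.59): k* = (0.59/0.085)^(1/0.73) ≈ 14.2118, y* = 14.2118^0.27 ≈ 2.0475, c* = (1−0.59)·2.0475 ≈ 0.8395.
At the golden rule the marginal product of capital equals n+δ: 0.27·k^(0.27−1) = 0.085. Solving, k_gold = (0.27/0.085)^(1/0.73) ≈ 4.8707.
y_gold = 4.8707^0.27 ≈ 1.5334, c_gold = y_gold − 0.085·k_gold ≈ 1.1194.
Gain: Δc = 1.1194 − 0.8395 ≈ 0.2799.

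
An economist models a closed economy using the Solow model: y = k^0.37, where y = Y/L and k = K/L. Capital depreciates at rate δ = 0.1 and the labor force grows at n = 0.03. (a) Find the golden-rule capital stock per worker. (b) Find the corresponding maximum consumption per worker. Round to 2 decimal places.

Capital per worker breaks even when investment replaces (n + δ)·k; here n + δ = 0.13.
Setting f'(k) = n+δ gives 0.37·k^(0.37−1) = 0.13, hence k_gold = (0.37/0.13)^(1/0.63) ≈ 5.2607.
y_gold = 5.2607^0.37 ≈ 1.8484; c_gold = y_gold − 0.13·k_gold ≈ 1.1645.

(a) k_gold ≈ 5.26; (b) c_gold ≈ 1.16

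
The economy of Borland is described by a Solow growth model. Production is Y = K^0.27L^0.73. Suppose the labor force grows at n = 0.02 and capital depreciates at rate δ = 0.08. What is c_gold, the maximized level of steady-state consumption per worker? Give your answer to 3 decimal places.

c_gold ≈ 1.054

Capital per worker breaks even when investment replaces (n + δ)·k; here n + δ = 0.1.
At the golden rule the marginal product of capital equals n+δ: 0.27·k^(0.27−1) = 0.1. Solving, k_gold = (0.27/0.1)^(1/0.73) ≈ 3.8986.
y_gold = 3.8986^0.27 ≈ 1.4439.
c_gold = y_gold − (n+δ)·k_gold = 1.4439 − 0.1·3.8986 ≈ 1.0541.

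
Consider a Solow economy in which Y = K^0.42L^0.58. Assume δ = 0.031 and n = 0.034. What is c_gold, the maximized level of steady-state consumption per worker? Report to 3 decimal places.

c_gold ≈ 2.240

Capital per worker breaks even when investment replaces (n + δ)·k; here n + δ = 0.065.
Setting f'(k) = n+δ gives 0.42·k^(0.42−1) = 0.065, hence k_gold = (0.42/0.065)^(1/0.58) ≈ 24.9535.
y_gold = 24.9535^0.42 ≈ 3.8618.
c_gold = y_gold − (n+δ)·k_gold = 3.8618 − 0.065·24.9535 ≈ 2.2399.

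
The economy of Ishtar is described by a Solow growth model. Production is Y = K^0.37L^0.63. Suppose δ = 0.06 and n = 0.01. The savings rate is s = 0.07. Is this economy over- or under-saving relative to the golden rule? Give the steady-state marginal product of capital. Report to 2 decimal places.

Break-even investment rate: n + δ = 0.01 + 0.06 = 0.07.
Steady-state k*: s·k^0.37 = 0.07·k gives k* = (0.07/0.07)^(1/0.63) ≈ 1.0000.
MPK = 0.37·1.0000^(-0.63) ≈ 0.3700.
MPK > n+δ = 0.07, so the economy is dynamically efficient (under-saving).

under-saving; MPK ≈ 0.37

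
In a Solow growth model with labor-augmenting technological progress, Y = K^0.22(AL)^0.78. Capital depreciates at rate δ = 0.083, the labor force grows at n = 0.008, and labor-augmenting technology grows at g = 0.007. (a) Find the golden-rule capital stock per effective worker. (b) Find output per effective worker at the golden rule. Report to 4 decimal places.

n + g + δ = 0.008 + 0.007 + 0.083 = 0.098.
Maximizing c = f(k) − (n+g+δ)·k gives f'(k) = n+g+δ, i.e. 0.22·k^(0.22−1) = 0.098, so k_gold = (0.22/0.098)^(1/0.78) ≈ 2.8200.
y_gold = 2.8200^0.22 ≈ 1.2562.

(a) k_gold ≈ 2.8200; (b) y_gold ≈ 1.2562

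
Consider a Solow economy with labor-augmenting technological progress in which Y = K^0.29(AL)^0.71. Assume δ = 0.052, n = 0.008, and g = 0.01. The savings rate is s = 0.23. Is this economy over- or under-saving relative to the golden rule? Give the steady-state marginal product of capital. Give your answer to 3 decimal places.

The effective depreciation rate is n + g + δ = 0.008 + 0.01 + 0.052 = 0.07.
Steady-state k*: s·k^0.29 = 0.07·k gives k* = (0.23/0.07)^(1/0.71) ≈ 5.3413.
MPK = 0.29·5.3413^(-0.71) ≈ 0.0883.
MPK > n+g+δ = 0.07, so the economy is dynamically efficient (under-saving).

under-saving; MPK ≈ 0.088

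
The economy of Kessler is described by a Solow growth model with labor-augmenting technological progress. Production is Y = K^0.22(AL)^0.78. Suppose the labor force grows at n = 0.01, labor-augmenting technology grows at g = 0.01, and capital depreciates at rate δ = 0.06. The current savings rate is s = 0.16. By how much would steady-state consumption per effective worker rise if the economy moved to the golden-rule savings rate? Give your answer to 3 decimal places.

Δc ≈ 0.016

The effective depreciation rate is n + g + δ = 0.01 + 0.01 + 0.06 = 0.08.
Current steady state (s = 0.16): k* = (0.16/0.08)^(1/0.78) ≈ 2.4318, y* = 2.4318^0.22 ≈ 1.2159, c* = (1−0.16)·1.2159 ≈ 1.0214.
Maximizing c = f(k) − (n+g+δ)·k gives f'(k) = n+g+δ, i.e. 0.22·k^(0.22−1) = 0.08, so k_gold = (0.22/0.08)^(1/0.78) ≈ 3.6580.
y_gold = 3.6580^0.22 ≈ 1.3302, c_gold = y_gold − 0.08·k_gold ≈ 1.0375.
Gain: Δc = 1.0375 − 1.0214 ≈ 0.0162.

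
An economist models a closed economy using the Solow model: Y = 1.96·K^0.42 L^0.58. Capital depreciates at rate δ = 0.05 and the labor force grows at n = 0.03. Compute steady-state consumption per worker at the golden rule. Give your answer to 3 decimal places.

c_gold ≈ 6.149

n + δ = 0.03 + 0.05 = 0.08.
Golden rule sets MPK = n+δ: 0.42·1.96·k^(0.42−1) = 0.08, so k_gold = (0.42·1.96/0.08)^(1/0.58) ≈ 55.6601.
y_gold = 1.96·55.6601^0.42 ≈ 10.6019.
c_gold = y_gold − (n+δ)·k_gold = 10.6019 − 0.08·55.6601 ≈ 6.1491.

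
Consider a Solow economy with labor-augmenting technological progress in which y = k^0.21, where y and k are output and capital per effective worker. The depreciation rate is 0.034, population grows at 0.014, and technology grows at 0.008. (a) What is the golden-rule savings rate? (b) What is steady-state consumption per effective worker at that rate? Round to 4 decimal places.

n + g + δ = 0.014 + 0.008 + 0.034 = 0.056.
For Cobb-Douglas, s_gold equals capital's share: s_gold = 0.21.
Setting f'(k) = n+g+δ gives 0.21·k^(0.21−1) = 0.056, hence k_gold = (0.21/0.056)^(1/0.79) ≈ 5.3287.
y_gold = 5.3287^0.21 ≈ 1.4210; c_gold = (1−0.21)·y_gold ≈ 1.1226.

(a) s_gold = 0.2100; (b) c_gold ≈ 1.1226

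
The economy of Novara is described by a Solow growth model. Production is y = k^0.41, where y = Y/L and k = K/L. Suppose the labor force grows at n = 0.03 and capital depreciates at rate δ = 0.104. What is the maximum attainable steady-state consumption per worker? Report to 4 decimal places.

c_gold ≈ 1.2834

Capital per worker breaks even when investment replaces (n + δ)·k; here n + δ = 0.134.
Setting f'(k) = n+δ gives 0.41·k^(0.41−1) = 0.134, hence k_gold = (0.41/0.134)^(1/0.59) ≈ 6.6556.
y_gold = 6.6556^0.41 ≈ 2.1752.
c_gold = y_gold − (n+δ)·k_gold = 2.1752 − 0.134·6.6556 ≈ 1.2834.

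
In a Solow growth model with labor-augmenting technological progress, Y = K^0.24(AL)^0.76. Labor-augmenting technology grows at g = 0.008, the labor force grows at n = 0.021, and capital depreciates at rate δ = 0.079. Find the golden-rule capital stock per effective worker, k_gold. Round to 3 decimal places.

The effective depreciation rate is n + g + δ = 0.021 + 0.008 + 0.079 = 0.108.
Maximizing c = f(k) − (n+g+δ)·k gives f'(k) = n+g+δ, i.e. 0.24·k^(0.24−1) = 0.108, so k_gold = (0.24/0.108)^(1/0.76) ≈ 2.8596.

k_gold ≈ 2.860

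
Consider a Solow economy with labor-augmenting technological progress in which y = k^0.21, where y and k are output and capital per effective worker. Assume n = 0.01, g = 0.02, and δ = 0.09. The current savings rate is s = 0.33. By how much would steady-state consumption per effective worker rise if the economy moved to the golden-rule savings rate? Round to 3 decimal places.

n + g + δ = 0.01 + 0.02 + 0.09 = 0.12.
Current steady state (s = 0.33): k* = (0.33/0.12)^(1/0.79) ≈ 3.5985, y* = 3.5985^0.21 ≈ 1.3085, c* = (1−0.33)·1.3085 ≈ 0.8767.
Maximizing c = f(k) − (n+g+δ)·k gives f'(k) = n+g+δ, i.e. 0.21·k^(0.21−1) = 0.12, so k_gold = (0.21/0.12)^(1/0.79) ≈ 2.0307.
y_gold = 2.0307^0.21 ≈ 1.1604, c_gold = y_gold − 0.12·k_gold ≈ 0.9167.
Gain: Δc = 0.9167 − 0.8767 ≈ 0.0400.

Δc ≈ 0.040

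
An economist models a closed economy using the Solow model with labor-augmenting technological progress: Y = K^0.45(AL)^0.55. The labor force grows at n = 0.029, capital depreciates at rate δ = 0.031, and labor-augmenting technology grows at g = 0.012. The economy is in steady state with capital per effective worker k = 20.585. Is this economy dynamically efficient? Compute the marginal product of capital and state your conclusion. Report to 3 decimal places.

Capital per effective worker breaks even when investment replaces (n + g + δ)·k; here n + g + δ = 0.072.
MPK = 0.45·k^(0.45−1) = 0.45·20.585^(-0.55) ≈ 0.0853.
MPK > 0.072, so the economy is dynamically efficient (under-saving).

dynamically efficient; MPK ≈ 0.085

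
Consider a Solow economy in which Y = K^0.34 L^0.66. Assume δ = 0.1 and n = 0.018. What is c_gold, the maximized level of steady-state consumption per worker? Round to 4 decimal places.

The effective depreciation rate is n + δ = 0.018 + 0.1 = 0.118.
At the golden rule the marginal product of capital equals n+δ: 0.34·k^(0.34−1) = 0.118. Solving, k_gold = (0.34/0.118)^(1/0.66) ≈ 4.9700.
y_gold = 4.9700^0.34 ≈ 1.7249.
c_gold = y_gold − (n+δ)·k_gold = 1.7249 − 0.118·4.9700 ≈ 1.1384.

c_gold ≈ 1.1384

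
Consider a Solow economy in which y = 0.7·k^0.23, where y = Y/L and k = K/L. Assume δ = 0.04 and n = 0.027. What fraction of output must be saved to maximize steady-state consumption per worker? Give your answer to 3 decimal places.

The effective depreciation rate is n + δ = 0.027 + 0.04 = 0.067.
At the golden rule MPK = n+δ, and in any Cobb-Douglas steady state s = (n+δ)·k/y = MPK·k/y = capital's share 0.23.

s_gold = 0.230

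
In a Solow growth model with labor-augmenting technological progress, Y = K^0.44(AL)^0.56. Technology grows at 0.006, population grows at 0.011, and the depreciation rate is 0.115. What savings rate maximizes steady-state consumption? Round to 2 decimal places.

Capital per effective worker breaks even when investment replaces (n + g + δ)·k; here n + g + δ = 0.132.
At the golden rule MPK = n+g+δ, and in any Cobb-Douglas steady state s = (n+g+δ)·k/y = MPK·k/y = capital's share 0.44.

s_gold = 0.44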